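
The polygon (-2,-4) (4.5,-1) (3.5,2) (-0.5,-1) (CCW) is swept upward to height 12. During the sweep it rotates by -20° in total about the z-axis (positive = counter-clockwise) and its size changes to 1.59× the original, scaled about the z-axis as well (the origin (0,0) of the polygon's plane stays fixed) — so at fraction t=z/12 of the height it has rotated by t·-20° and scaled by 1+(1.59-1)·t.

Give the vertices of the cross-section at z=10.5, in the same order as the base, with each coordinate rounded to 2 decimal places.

t = z/height = 10.5/12 = 0.875
s = 1 + (scale-1)·z/height = 1 + (1.59-1)·10.5/12 = 1.516250
θ = twist·z/height = -20°·10.5/12 = -17.5000° = -0.305433 rad
cos θ = 0.953717, sin θ = -0.300706 (intermediates below are computed at full precision and shown rounded to 5 d.p.)
v1: (-2,-4) → rotate → (-3.11026,-3.21346) → ×s → (-4.71593,-4.87240) → (-4.72,-4.87)
v2: (4.5,-1) → rotate → (3.99102,-2.30689) → ×s → (6.05138,-3.49783) → (6.05,-3.50)
v3: (3.5,2) → rotate → (3.93942,0.85496) → ×s → (5.97315,1.29634) → (5.97,1.30)
v4: (-0.5,-1) → rotate → (-0.77756,-0.80336) → ×s → (-1.17898,-1.21810) → (-1.18,-1.22)

Cross-section at z=10.5: (-4.72,-4.87) (6.05,-3.50) (5.97,1.30) (-1.18,-1.22)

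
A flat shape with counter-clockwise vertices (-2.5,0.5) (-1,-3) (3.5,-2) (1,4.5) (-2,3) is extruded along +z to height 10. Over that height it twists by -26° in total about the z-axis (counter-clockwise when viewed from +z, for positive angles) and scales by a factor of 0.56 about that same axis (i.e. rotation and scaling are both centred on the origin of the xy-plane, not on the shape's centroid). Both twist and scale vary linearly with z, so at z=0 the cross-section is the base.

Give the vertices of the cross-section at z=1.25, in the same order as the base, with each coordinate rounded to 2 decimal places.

t = z/height = 1.25/10 = 0.125
s = 1 + (scale-1)·z/height = 1 + (0.56-1)·1.25/10 = 0.945000
θ = twist·z/height = -26°·1.25/10 = -3.2500° = -0.056723 rad
cos θ = 0.998392, sin θ = -0.056693 (intermediates below are computed at full precision and shown rounded to 5 d.p.)
v1: (-2.5,0.5) → rotate → (-2.46763,0.64093) → ×s → (-2.33191,0.60568) → (-2.33,0.61)
v2: (-1,-3) → rotate → (-1.16847,-2.93848) → ×s → (-1.10420,-2.77687) → (-1.10,-2.78)
v3: (3.5,-2) → rotate → (3.38099,-2.19521) → ×s → (3.19503,-2.07447) → (3.20,-2.07)
v4: (1,4.5) → rotate → (1.25351,4.43607) → ×s → (1.18457,4.19209) → (1.18,4.19)
v5: (-2,3) → rotate → (-1.82670,3.10856) → ×s → (-1.72624,2.93759) → (-1.73,2.94)

Cross-section at z=1.25: (-2.33,0.61) (-1.10,-2.78) (3.20,-2.07) (1.18,4.19) (-1.73,2.94)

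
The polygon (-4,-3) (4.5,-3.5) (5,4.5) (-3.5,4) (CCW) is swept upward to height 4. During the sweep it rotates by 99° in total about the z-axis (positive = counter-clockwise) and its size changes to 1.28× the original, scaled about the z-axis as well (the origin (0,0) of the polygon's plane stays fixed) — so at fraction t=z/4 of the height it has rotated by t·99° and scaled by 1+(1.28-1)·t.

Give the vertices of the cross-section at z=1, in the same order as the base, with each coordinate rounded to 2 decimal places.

t = z/height = 1/4 = 0.25
s = 1 + (scale-1)·z/height = 1 + (1.28-1)·1/4 = 1.070000
θ = twist·z/height = 99°·1/4 = 24.7500° = 0.431969 rad
cos θ = 0.908143, sin θ = 0.418660 (intermediates below are computed at full precision and shown rounded to 5 d.p.)
v1: (-4,-3) → rotate → (-2.37659,-4.39907) → ×s → (-2.54296,-4.70700) → (-2.54,-4.71)
v2: (4.5,-3.5) → rotate → (5.55195,-1.29453) → ×s → (5.94059,-1.38515) → (5.94,-1.39)
v3: (5,4.5) → rotate → (2.65675,6.17994) → ×s → (2.84272,6.61254) → (2.84,6.61)
v4: (-3.5,4) → rotate → (-4.85314,2.16726) → ×s → (-5.19286,2.31897) → (-5.19,2.32)

Cross-section at z=1: (-2.54,-4.71) (5.94,-1.39) (2.84,6.61) (-5.19,2.32)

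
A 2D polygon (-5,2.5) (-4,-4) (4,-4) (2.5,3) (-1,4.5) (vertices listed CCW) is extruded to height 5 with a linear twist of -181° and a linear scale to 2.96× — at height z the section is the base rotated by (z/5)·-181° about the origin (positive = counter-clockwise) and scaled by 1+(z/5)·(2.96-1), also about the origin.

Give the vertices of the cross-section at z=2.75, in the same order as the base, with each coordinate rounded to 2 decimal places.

t = z/height = 2.75/5 = 0.55
s = 1 + (scale-1)·z/height = 1 + (2.96-1)·2.75/5 = 2.078000
θ = twist·z/height = -181°·2.75/5 = -99.5500° = -1.737475 rad
cos θ = -0.165908, sin θ = -0.986141 (intermediates below are computed at full precision and shown rounded to 5 d.p.)
v1: (-5,2.5) → rotate → (3.29489,4.51594) → ×s → (6.84679,9.38411) → (6.85,9.38)
v2: (-4,-4) → rotate → (-3.28093,4.60820) → ×s → (-6.81778,9.57583) → (-6.82,9.58)
v3: (4,-4) → rotate → (-4.60820,-3.28093) → ×s → (-9.57583,-6.81778) → (-9.58,-6.82)
v4: (2.5,3) → rotate → (2.54365,-2.96308) → ×s → (5.28571,-6.15728) → (5.29,-6.16)
v5: (-1,4.5) → rotate → (4.60354,0.23955) → ×s → (9.56616,0.49779) → (9.57,0.50)

Cross-section at z=2.75: (6.85,9.38) (-6.82,9.58) (-9.58,-6.82) (5.29,-6.16) (9.57,0.50)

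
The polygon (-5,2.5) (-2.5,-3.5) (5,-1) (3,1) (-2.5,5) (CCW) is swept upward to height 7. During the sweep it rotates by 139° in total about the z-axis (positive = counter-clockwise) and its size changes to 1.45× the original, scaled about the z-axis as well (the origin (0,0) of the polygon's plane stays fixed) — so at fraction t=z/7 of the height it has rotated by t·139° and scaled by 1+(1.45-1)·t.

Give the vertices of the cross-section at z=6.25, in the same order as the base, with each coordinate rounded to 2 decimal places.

Cross-section at z=6.25: (1.03,-7.77) (6.03,-0.15) (-2.77,6.59) (-3.52,2.70) (-3.84,-6.83)

t = z/height = 6.25/7 = 0.892857
s = 1 + (scale-1)·z/height = 1 + (1.45-1)·6.25/7 = 1.401786
θ = twist·z/height = 139°·6.25/7 = 124.1071° = 2.166078 rad
cos θ = -0.560742, sin θ = 0.827990 (intermediates below are computed at full precision and shown rounded to 5 d.p.)
v1: (-5,2.5) → rotate → (0.73374,-5.54181) → ×s → (1.02854,-7.76843) → (1.03,-7.77)
v2: (-2.5,-3.5) → rotate → (4.29982,-0.10738) → ×s → (6.02743,-0.15052) → (6.03,-0.15)
v3: (5,-1) → rotate → (-1.97572,4.70069) → ×s → (-2.76954,6.58937) → (-2.77,6.59)
v4: (3,1) → rotate → (-2.51022,1.92323) → ×s → (-3.51879,2.69596) → (-3.52,2.70)
v5: (-2.5,5) → rotate → (-2.73810,-4.87369) → ×s → (-3.83822,-6.83187) → (-3.84,-6.83)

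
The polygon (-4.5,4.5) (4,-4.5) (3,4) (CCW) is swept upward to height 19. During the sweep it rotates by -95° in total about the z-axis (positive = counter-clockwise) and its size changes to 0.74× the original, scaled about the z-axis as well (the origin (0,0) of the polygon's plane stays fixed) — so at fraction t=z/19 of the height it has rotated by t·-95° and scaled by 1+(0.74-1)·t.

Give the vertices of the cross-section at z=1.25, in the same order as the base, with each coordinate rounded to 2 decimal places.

Cross-section at z=1.25: (-3.92,4.88) (3.43,-4.82) (3.36,3.59)

t = z/height = 1.25/19 = 0.0657895
s = 1 + (scale-1)·z/height = 1 + (0.74-1)·1.25/19 = 0.982895
θ = twist·z/height = -95°·1.25/19 = -6.2500° = -0.109083 rad
cos θ = 0.994056, sin θ = -0.108867 (intermediates below are computed at full precision and shown rounded to 5 d.p.)
v1: (-4.5,4.5) → rotate → (-3.98335,4.96315) → ×s → (-3.91522,4.87826) → (-3.92,4.88)
v2: (4,-4.5) → rotate → (3.48632,-4.90872) → ×s → (3.42669,-4.82476) → (3.43,-4.82)
v3: (3,4) → rotate → (3.41764,3.64962) → ×s → (3.35918,3.58720) → (3.36,3.59)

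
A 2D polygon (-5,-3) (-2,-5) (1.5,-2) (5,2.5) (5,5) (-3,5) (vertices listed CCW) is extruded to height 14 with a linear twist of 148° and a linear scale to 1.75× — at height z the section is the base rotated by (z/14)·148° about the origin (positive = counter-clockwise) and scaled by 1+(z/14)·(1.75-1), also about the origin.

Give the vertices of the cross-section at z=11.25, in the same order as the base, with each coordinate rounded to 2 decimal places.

t = z/height = 11.25/14 = 0.803571
s = 1 + (scale-1)·z/height = 1 + (1.75-1)·11.25/14 = 1.602679
θ = twist·z/height = 148°·11.25/14 = 118.9286° = 2.075695 rad
cos θ = -0.483719, sin θ = 0.875223 (intermediates below are computed at full precision and shown rounded to 5 d.p.)
v1: (-5,-3) → rotate → (5.04426,-2.92496) → ×s → (8.08433,-4.68777) → (8.08,-4.69)
v2: (-2,-5) → rotate → (5.34355,0.66815) → ×s → (8.56400,1.07083) → (8.56,1.07)
v3: (1.5,-2) → rotate → (1.02487,2.28027) → ×s → (1.64253,3.65454) → (1.64,3.65)
v4: (5,2.5) → rotate → (-4.60665,3.16682) → ×s → (-7.38298,5.07539) → (-7.38,5.08)
v5: (5,5) → rotate → (-6.79471,1.95752) → ×s → (-10.88974,3.13728) → (-10.89,3.14)
v6: (-3,5) → rotate → (-2.92496,-5.04426) → ×s → (-4.68777,-8.08433) → (-4.69,-8.08)

Cross-section at z=11.25: (8.08,-4.69) (8.56,1.07) (1.64,3.65) (-7.38,5.08) (-10.89,3.14) (-4.69,-8.08)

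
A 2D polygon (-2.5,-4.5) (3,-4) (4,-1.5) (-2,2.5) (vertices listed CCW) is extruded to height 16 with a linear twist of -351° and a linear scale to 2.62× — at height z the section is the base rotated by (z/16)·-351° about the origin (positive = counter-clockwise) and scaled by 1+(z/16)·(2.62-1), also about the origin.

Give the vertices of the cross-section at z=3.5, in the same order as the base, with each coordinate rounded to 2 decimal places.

t = z/height = 3.5/16 = 0.21875
s = 1 + (scale-1)·z/height = 1 + (2.62-1)·3.5/16 = 1.354375
θ = twist·z/height = -351°·3.5/16 = -76.7813° = -1.340086 rad
cos θ = 0.228669, sin θ = -0.973504 (intermediates below are computed at full precision and shown rounded to 5 d.p.)
v1: (-2.5,-4.5) → rotate → (-4.95244,1.40475) → ×s → (-6.70746,1.90256) → (-6.71,1.90)
v2: (3,-4) → rotate → (-3.20801,-3.83519) → ×s → (-4.34485,-5.19429) → (-4.34,-5.19)
v3: (4,-1.5) → rotate → (-0.54558,-4.23702) → ×s → (-0.73892,-5.73851) → (-0.74,-5.74)
v4: (-2,2.5) → rotate → (1.97642,2.51868) → ×s → (2.67682,3.41124) → (2.68,3.41)

Cross-section at z=3.5: (-6.71,1.90) (-4.34,-5.19) (-0.74,-5.74) (2.68,3.41)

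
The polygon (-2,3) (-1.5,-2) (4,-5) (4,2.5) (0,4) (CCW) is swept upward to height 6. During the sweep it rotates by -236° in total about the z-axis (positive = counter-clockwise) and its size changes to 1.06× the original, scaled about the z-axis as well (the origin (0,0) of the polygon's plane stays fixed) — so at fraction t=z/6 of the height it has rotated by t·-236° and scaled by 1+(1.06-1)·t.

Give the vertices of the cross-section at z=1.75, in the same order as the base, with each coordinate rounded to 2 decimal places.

Cross-section at z=1.75: (2.11,3.00) (-2.45,0.69) (-3.27,-5.63) (3.84,-2.88) (3.80,1.47)

t = z/height = 1.75/6 = 0.291667
s = 1 + (scale-1)·z/height = 1 + (1.06-1)·1.75/6 = 1.017500
θ = twist·z/height = -236°·1.75/6 = -68.8333° = -1.201368 rad
cos θ = 0.361082, sin θ = -0.932534 (intermediates below are computed at full precision and shown rounded to 5 d.p.)
v1: (-2,3) → rotate → (2.07544,2.94831) → ×s → (2.11176,2.99991) → (2.11,3.00)
v2: (-1.5,-2) → rotate → (-2.40669,0.67664) → ×s → (-2.44881,0.68848) → (-2.45,0.69)
v3: (4,-5) → rotate → (-3.21834,-5.53555) → ×s → (-3.27466,-5.63242) → (-3.27,-5.63)
v4: (4,2.5) → rotate → (3.77566,-2.82743) → ×s → (3.84174,-2.87691) → (3.84,-2.88)
v5: (0,4) → rotate → (3.73014,1.44433) → ×s → (3.79541,1.46960) → (3.80,1.47)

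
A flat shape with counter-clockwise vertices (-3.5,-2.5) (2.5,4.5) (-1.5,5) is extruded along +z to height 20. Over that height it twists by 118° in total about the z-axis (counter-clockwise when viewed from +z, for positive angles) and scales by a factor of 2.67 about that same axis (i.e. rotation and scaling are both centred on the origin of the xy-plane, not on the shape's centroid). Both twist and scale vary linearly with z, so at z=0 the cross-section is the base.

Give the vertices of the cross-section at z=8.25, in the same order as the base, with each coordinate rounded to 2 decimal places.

Cross-section at z=8.25: (-0.73,-7.23) (-2.92,8.19) (-8.01,3.67)

t = z/height = 8.25/20 = 0.4125
s = 1 + (scale-1)·z/height = 1 + (2.67-1)·8.25/20 = 1.688875
θ = twist·z/height = 118°·8.25/20 = 48.6750° = 0.849539 rad
cos θ = 0.660329, sin θ = 0.750976 (intermediates below are computed at full precision and shown rounded to 5 d.p.)
v1: (-3.5,-2.5) → rotate → (-0.43371,-4.27924) → ×s → (-0.73249,-7.22710) → (-0.73,-7.23)
v2: (2.5,4.5) → rotate → (-1.72857,4.84892) → ×s → (-2.91934,8.18922) → (-2.92,8.19)
v3: (-1.5,5) → rotate → (-4.74537,2.17518) → ×s → (-8.01434,3.67361) → (-8.01,3.67)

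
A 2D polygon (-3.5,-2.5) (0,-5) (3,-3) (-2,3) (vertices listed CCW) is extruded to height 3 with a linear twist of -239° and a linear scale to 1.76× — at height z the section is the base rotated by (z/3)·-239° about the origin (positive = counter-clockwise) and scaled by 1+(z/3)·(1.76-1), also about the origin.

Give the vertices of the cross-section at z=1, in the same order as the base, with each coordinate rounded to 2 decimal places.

Cross-section at z=1: (-3.87,3.75) (-6.17,-1.12) (-3.02,-4.37) (3.25,3.14)

t = z/height = 1/3 = 0.333333
s = 1 + (scale-1)·z/height = 1 + (1.76-1)·1/3 = 1.253333
θ = twist·z/height = -239°·1/3 = -79.6667° = -1.390446 rad
cos θ = 0.179375, sin θ = -0.983781 (intermediates below are computed at full precision and shown rounded to 5 d.p.)
v1: (-3.5,-2.5) → rotate → (-3.08726,2.99480) → ×s → (-3.86937,3.75348) → (-3.87,3.75)
v2: (0,-5) → rotate → (-4.91890,-0.89687) → ×s → (-6.16503,-1.12408) → (-6.17,-1.12)
v3: (3,-3) → rotate → (-2.41322,-3.48947) → ×s → (-3.02457,-4.37346) → (-3.02,-4.37)
v4: (-2,3) → rotate → (2.59259,2.50569) → ×s → (3.24938,3.14046) → (3.25,3.14)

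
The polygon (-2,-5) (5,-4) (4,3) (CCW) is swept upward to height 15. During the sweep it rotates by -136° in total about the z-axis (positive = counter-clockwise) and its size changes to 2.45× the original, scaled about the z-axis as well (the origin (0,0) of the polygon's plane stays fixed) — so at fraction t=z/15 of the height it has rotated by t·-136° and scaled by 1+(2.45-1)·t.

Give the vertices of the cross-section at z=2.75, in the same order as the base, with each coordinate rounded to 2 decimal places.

t = z/height = 2.75/15 = 0.183333
s = 1 + (scale-1)·z/height = 1 + (2.45-1)·2.75/15 = 1.265833
θ = twist·z/height = -136°·2.75/15 = -24.9333° = -0.435169 rad
cos θ = 0.906799, sin θ = -0.421563 (intermediates below are computed at full precision and shown rounded to 5 d.p.)
v1: (-2,-5) → rotate → (-3.92142,-3.69087) → ×s → (-4.96386,-4.67202) → (-4.96,-4.67)
v2: (5,-4) → rotate → (2.84774,-5.73501) → ×s → (3.60477,-7.25957) → (3.60,-7.26)
v3: (4,3) → rotate → (4.89189,1.03414) → ×s → (6.19231,1.30905) → (6.19,1.31)

Cross-section at z=2.75: (-4.96,-4.67) (3.60,-7.26) (6.19,1.31)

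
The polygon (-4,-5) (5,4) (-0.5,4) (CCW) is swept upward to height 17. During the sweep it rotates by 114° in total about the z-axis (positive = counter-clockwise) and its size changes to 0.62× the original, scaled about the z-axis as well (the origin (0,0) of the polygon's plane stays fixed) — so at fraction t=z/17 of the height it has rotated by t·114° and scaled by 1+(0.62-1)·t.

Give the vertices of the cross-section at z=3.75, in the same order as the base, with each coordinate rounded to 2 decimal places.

Cross-section at z=3.75: (-1.37,-5.70) (2.59,5.26) (-1.97,3.12)

t = z/height = 3.75/17 = 0.220588
s = 1 + (scale-1)·z/height = 1 + (0.62-1)·3.75/17 = 0.916176
θ = twist·z/height = 114°·3.75/17 = 25.1471° = 0.438899 rad
cos θ = 0.905220, sin θ = 0.424943 (intermediates below are computed at full precision and shown rounded to 5 d.p.)
v1: (-4,-5) → rotate → (-1.49617,-6.22587) → ×s → (-1.37075,-5.70400) → (-1.37,-5.70)
v2: (5,4) → rotate → (2.82633,5.74560) → ×s → (2.58942,5.26398) → (2.59,5.26)
v3: (-0.5,4) → rotate → (-2.15238,3.40841) → ×s → (-1.97196,3.12270) → (-1.97,3.12)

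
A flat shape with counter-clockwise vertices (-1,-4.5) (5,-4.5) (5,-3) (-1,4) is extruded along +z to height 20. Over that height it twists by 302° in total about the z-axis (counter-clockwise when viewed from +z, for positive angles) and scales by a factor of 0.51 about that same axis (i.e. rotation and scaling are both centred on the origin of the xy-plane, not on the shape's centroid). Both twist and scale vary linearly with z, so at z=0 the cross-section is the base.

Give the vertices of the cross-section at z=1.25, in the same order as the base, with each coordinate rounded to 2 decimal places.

t = z/height = 1.25/20 = 0.0625
s = 1 + (scale-1)·z/height = 1 + (0.51-1)·1.25/20 = 0.969375
θ = twist·z/height = 302°·1.25/20 = 18.8750° = 0.329431 rad
cos θ = 0.946227, sin θ = 0.323505 (intermediates below are computed at full precision and shown rounded to 5 d.p.)
v1: (-1,-4.5) → rotate → (0.50954,-4.58152) → ×s → (0.49394,-4.44122) → (0.49,-4.44)
v2: (5,-4.5) → rotate → (6.18690,-2.64050) → ×s → (5.99743,-2.55963) → (6.00,-2.56)
v3: (5,-3) → rotate → (5.70165,-1.22116) → ×s → (5.52703,-1.18376) → (5.53,-1.18)
v4: (-1,4) → rotate → (-2.24024,3.46140) → ×s → (-2.17164,3.35540) → (-2.17,3.36)

Cross-section at z=1.25: (0.49,-4.44) (6.00,-2.56) (5.53,-1.18) (-2.17,3.36)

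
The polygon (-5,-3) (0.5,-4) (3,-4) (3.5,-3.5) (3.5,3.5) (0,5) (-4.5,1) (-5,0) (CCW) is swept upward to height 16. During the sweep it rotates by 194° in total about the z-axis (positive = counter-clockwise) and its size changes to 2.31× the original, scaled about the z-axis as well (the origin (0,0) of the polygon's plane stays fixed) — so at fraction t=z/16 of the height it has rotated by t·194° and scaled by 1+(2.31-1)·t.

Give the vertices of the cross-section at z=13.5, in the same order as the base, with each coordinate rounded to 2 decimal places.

t = z/height = 13.5/16 = 0.84375
s = 1 + (scale-1)·z/height = 1 + (2.31-1)·13.5/16 = 2.105313
θ = twist·z/height = 194°·13.5/16 = 163.6875° = 2.856886 rad
cos θ = -0.959744, sin θ = 0.280876 (intermediates below are computed at full precision and shown rounded to 5 d.p.)
v1: (-5,-3) → rotate → (5.64135,1.47485) → ×s → (11.87680,3.10502) → (11.88,3.11)
v2: (0.5,-4) → rotate → (0.64363,3.97941) → ×s → (1.35505,8.37791) → (1.36,8.38)
v3: (3,-4) → rotate → (-1.75573,4.68160) → ×s → (-3.69636,9.85624) → (-3.70,9.86)
v4: (3.5,-3.5) → rotate → (-2.37604,4.34217) → ×s → (-5.00230,9.14163) → (-5.00,9.14)
v5: (3.5,3.5) → rotate → (-4.34217,-2.37604) → ×s → (-9.14163,-5.00230) → (-9.14,-5.00)
v6: (0,5) → rotate → (-1.40438,-4.79872) → ×s → (-2.95666,-10.10281) → (-2.96,-10.10)
v7: (-4.5,1) → rotate → (4.03797,-2.22369) → ×s → (8.50119,-4.68155) → (8.50,-4.68)
v8: (-5,0) → rotate → (4.79872,-1.40438) → ×s → (10.10281,-2.95666) → (10.10,-2.96)

Cross-section at z=13.5: (11.88,3.11) (1.36,8.38) (-3.70,9.86) (-5.00,9.14) (-9.14,-5.00) (-2.96,-10.10) (8.50,-4.68) (10.10,-2.96)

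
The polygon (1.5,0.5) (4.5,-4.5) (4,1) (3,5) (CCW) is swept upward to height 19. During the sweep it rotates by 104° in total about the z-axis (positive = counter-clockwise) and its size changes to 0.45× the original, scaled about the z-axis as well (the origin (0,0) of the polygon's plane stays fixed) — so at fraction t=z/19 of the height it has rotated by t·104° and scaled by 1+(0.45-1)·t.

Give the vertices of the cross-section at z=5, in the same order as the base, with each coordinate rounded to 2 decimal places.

Cross-section at z=5: (0.94,0.97) (5.19,-1.65) (2.64,2.33) (0.31,4.98)

t = z/height = 5/19 = 0.263158
s = 1 + (scale-1)·z/height = 1 + (0.45-1)·5/19 = 0.855263
θ = twist·z/height = 104°·5/19 = 27.3684° = 0.477669 rad
cos θ = 0.888069, sin θ = 0.459710 (intermediates below are computed at full precision and shown rounded to 5 d.p.)
v1: (1.5,0.5) → rotate → (1.10225,1.13360) → ×s → (0.94271,0.96953) → (0.94,0.97)
v2: (4.5,-4.5) → rotate → (6.06501,-1.92761) → ×s → (5.18718,-1.64862) → (5.19,-1.65)
v3: (4,1) → rotate → (3.09257,2.72691) → ×s → (2.64496,2.33223) → (2.64,2.33)
v4: (3,5) → rotate → (0.36565,5.81948) → ×s → (0.31273,4.97718) → (0.31,4.98)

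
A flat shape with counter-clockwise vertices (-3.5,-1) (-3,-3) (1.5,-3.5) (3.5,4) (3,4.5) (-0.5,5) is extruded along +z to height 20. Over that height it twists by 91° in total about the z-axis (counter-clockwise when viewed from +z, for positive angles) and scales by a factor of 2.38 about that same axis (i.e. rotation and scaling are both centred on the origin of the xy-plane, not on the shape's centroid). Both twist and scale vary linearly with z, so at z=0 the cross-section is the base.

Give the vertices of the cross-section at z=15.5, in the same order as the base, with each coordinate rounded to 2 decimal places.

Cross-section at z=15.5: (-0.46,-7.52) (3.78,-7.92) (7.86,0.51) (-5.39,9.59) (-6.71,8.96) (-10.10,2.47)

t = z/height = 15.5/20 = 0.775
s = 1 + (scale-1)·z/height = 1 + (2.38-1)·15.5/20 = 2.069500
θ = twist·z/height = 91°·15.5/20 = 70.5250° = 1.230893 rad
cos θ = 0.333396, sin θ = 0.942787 (intermediates below are computed at full precision and shown rounded to 5 d.p.)
v1: (-3.5,-1) → rotate → (-0.22410,-3.63315) → ×s → (-0.46377,-7.51880) → (-0.46,-7.52)
v2: (-3,-3) → rotate → (1.82817,-3.82855) → ×s → (3.78341,-7.92318) → (3.78,-7.92)
v3: (1.5,-3.5) → rotate → (3.79985,0.24730) → ×s → (7.86379,0.51178) → (7.86,0.51)
v4: (3.5,4) → rotate → (-2.60426,4.63334) → ×s → (-5.38952,9.58869) → (-5.39,9.59)
v5: (3,4.5) → rotate → (-3.24236,4.32864) → ×s → (-6.71005,8.95812) → (-6.71,8.96)
v6: (-0.5,5) → rotate → (-4.88063,1.19558) → ×s → (-10.10047,2.47426) → (-10.10,2.47)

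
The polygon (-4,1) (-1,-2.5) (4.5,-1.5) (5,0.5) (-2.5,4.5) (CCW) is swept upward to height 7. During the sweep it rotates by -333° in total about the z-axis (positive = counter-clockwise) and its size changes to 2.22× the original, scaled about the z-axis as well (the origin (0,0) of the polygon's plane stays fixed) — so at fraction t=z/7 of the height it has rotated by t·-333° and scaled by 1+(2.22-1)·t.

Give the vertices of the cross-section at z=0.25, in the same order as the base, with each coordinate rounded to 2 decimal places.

Cross-section at z=0.25: (-3.87,1.88) (-1.56,-2.34) (4.27,-2.50) (5.21,-0.56) (-1.59,5.13)

t = z/height = 0.25/7 = 0.0357143
s = 1 + (scale-1)·z/height = 1 + (2.22-1)·0.25/7 = 1.043571
θ = twist·z/height = -333°·0.25/7 = -11.8929° = -0.207570 rad
cos θ = 0.978535, sin θ = -0.206082 (intermediates below are computed at full precision and shown rounded to 5 d.p.)
v1: (-4,1) → rotate → (-3.70806,1.80286) → ×s → (-3.86962,1.88142) → (-3.87,1.88)
v2: (-1,-2.5) → rotate → (-1.49374,-2.24025) → ×s → (-1.55882,-2.33787) → (-1.56,-2.34)
v3: (4.5,-1.5) → rotate → (4.09428,-2.39517) → ×s → (4.27268,-2.49953) → (4.27,-2.50)
v4: (5,0.5) → rotate → (4.99571,-0.54114) → ×s → (5.21338,-0.56472) → (5.21,-0.56)
v5: (-2.5,4.5) → rotate → (-1.51897,4.91861) → ×s → (-1.58515,5.13292) → (-1.59,5.13)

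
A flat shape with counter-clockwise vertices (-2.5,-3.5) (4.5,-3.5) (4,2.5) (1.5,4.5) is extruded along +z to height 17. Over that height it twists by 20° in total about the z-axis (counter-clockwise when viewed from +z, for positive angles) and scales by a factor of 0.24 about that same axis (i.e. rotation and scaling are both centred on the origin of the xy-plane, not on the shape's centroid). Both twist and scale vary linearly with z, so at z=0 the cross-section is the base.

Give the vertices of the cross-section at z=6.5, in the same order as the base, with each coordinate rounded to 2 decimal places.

t = z/height = 6.5/17 = 0.382353
s = 1 + (scale-1)·z/height = 1 + (0.24-1)·6.5/17 = 0.709412
θ = twist·z/height = 20°·6.5/17 = 7.6471° = 0.133466 rad
cos θ = 0.991107, sin θ = 0.133070 (intermediates below are computed at full precision and shown rounded to 5 d.p.)
v1: (-2.5,-3.5) → rotate → (-2.01202,-3.80155) → ×s → (-1.42735,-2.69686) → (-1.43,-2.70)
v2: (4.5,-3.5) → rotate → (4.92573,-2.87006) → ×s → (3.49437,-2.03605) → (3.49,-2.04)
v3: (4,2.5) → rotate → (3.63175,3.01005) → ×s → (2.57641,2.13536) → (2.58,2.14)
v4: (1.5,4.5) → rotate → (0.88784,4.65959) → ×s → (0.62985,3.30556) → (0.63,3.31)

Cross-section at z=6.5: (-1.43,-2.70) (3.49,-2.04) (2.58,2.14) (0.63,3.31)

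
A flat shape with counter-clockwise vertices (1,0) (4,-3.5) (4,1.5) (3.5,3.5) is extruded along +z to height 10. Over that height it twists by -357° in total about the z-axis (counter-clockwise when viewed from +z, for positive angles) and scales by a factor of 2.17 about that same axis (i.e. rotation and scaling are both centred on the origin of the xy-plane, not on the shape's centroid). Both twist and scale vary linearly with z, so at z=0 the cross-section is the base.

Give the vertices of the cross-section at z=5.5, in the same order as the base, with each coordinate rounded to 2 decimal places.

Cross-section at z=5.5: (-1.58,0.46) (-4.69,7.37) (-7.00,-0.51) (-7.14,-3.90)

t = z/height = 5.5/10 = 0.55
s = 1 + (scale-1)·z/height = 1 + (2.17-1)·5.5/10 = 1.643500
θ = twist·z/height = -357°·5.5/10 = -196.3500° = -3.426954 rad
cos θ = -0.959560, sin θ = 0.281504 (intermediates below are computed at full precision and shown rounded to 5 d.p.)
v1: (1,0) → rotate → (-0.95956,0.28150) → ×s → (-1.57704,0.46265) → (-1.58,0.46)
v2: (4,-3.5) → rotate → (-2.85298,4.48448) → ×s → (-4.68886,7.37024) → (-4.69,7.37)
v3: (4,1.5) → rotate → (-4.26050,-0.31332) → ×s → (-7.00213,-0.51495) → (-7.00,-0.51)
v4: (3.5,3.5) → rotate → (-4.34372,-2.37320) → ×s → (-7.13891,-3.90035) → (-7.14,-3.90)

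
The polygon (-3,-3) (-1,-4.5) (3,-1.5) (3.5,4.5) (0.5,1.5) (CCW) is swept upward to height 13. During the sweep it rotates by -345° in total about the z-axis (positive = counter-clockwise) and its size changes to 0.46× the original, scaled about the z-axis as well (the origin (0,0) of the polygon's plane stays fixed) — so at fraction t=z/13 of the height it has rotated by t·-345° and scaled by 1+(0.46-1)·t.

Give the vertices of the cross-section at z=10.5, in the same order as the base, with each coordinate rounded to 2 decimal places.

t = z/height = 10.5/13 = 0.807692
s = 1 + (scale-1)·z/height = 1 + (0.46-1)·10.5/13 = 0.563846
θ = twist·z/height = -345°·10.5/13 = -278.6538° = -4.863427 rad
cos θ = 0.150465, sin θ = 0.988615 (intermediates below are computed at full precision and shown rounded to 5 d.p.)
v1: (-3,-3) → rotate → (2.51445,-3.41724) → ×s → (1.41776,-1.92680) → (1.42,-1.93)
v2: (-1,-4.5) → rotate → (4.29830,-1.66571) → ×s → (2.42358,-0.93920) → (2.42,-0.94)
v3: (3,-1.5) → rotate → (1.93432,2.74015) → ×s → (1.09066,1.54502) → (1.09,1.55)
v4: (3.5,4.5) → rotate → (-3.92214,4.13724) → ×s → (-2.21149,2.33277) → (-2.21,2.33)
v5: (0.5,1.5) → rotate → (-1.40769,0.72000) → ×s → (-0.79372,0.40597) → (-0.79,0.41)

Cross-section at z=10.5: (1.42,-1.93) (2.42,-0.94) (1.09,1.55) (-2.21,2.33) (-0.79,0.41)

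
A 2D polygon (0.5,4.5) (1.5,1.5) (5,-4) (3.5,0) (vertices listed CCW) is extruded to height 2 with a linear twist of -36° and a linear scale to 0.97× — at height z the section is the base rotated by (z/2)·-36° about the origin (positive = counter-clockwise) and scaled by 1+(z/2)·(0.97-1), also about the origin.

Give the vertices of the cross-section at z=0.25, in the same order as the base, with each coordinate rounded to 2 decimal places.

Cross-section at z=0.25: (0.85,4.43) (1.61,1.37) (4.65,-4.36) (3.48,-0.27)

t = z/height = 0.25/2 = 0.125
s = 1 + (scale-1)·z/height = 1 + (0.97-1)·0.25/2 = 0.996250
θ = twist·z/height = -36°·0.25/2 = -4.5000° = -0.078540 rad
cos θ = 0.996917, sin θ = -0.078459 (intermediates below are computed at full precision and shown rounded to 5 d.p.)
v1: (0.5,4.5) → rotate → (0.85152,4.44690) → ×s → (0.84833,4.43022) → (0.85,4.43)
v2: (1.5,1.5) → rotate → (1.61306,1.37769) → ×s → (1.60702,1.37252) → (1.61,1.37)
v3: (5,-4) → rotate → (4.67075,-4.37996) → ×s → (4.65323,-4.36354) → (4.65,-4.36)
v4: (3.5,0) → rotate → (3.48921,-0.27461) → ×s → (3.47613,-0.27358) → (3.48,-0.27)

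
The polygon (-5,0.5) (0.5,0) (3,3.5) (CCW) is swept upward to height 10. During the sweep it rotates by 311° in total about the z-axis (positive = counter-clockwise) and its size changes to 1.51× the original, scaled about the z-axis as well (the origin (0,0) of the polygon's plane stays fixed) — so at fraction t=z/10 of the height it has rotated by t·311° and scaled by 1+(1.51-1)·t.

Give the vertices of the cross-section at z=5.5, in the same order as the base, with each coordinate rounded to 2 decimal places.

t = z/height = 5.5/10 = 0.55
s = 1 + (scale-1)·z/height = 1 + (1.51-1)·5.5/10 = 1.280500
θ = twist·z/height = 311°·5.5/10 = 171.0500° = 2.985386 rad
cos θ = -0.987824, sin θ = 0.155572 (intermediates below are computed at full precision and shown rounded to 5 d.p.)
v1: (-5,0.5) → rotate → (4.86134,-1.27177) → ×s → (6.22494,-1.62851) → (6.22,-1.63)
v2: (0.5,0) → rotate → (-0.49391,0.07779) → ×s → (-0.63245,0.09961) → (-0.63,0.10)
v3: (3,3.5) → rotate → (-3.50798,-2.99067) → ×s → (-4.49196,-3.82955) → (-4.49,-3.83)

Cross-section at z=5.5: (6.22,-1.63) (-0.63,0.10) (-4.49,-3.83)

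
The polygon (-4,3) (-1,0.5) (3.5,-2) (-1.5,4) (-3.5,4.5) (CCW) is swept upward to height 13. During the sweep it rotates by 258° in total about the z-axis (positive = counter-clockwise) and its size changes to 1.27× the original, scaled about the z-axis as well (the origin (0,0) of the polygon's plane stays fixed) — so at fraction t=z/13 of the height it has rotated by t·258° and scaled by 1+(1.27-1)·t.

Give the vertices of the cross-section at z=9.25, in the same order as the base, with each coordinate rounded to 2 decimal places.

t = z/height = 9.25/13 = 0.711538
s = 1 + (scale-1)·z/height = 1 + (1.27-1)·9.25/13 = 1.192115
θ = twist·z/height = 258°·9.25/13 = 183.5769° = 3.204022 rad
cos θ = -0.998052, sin θ = -0.062389 (intermediates below are computed at full precision and shown rounded to 5 d.p.)
v1: (-4,3) → rotate → (4.17937,-2.74460) → ×s → (4.98230,-3.27188) → (4.98,-3.27)
v2: (-1,0.5) → rotate → (1.02925,-0.43664) → ×s → (1.22698,-0.52052) → (1.23,-0.52)
v3: (3.5,-2) → rotate → (-3.61796,1.77774) → ×s → (-4.31302,2.11928) → (-4.31,2.12)
v4: (-1.5,4) → rotate → (1.74663,-3.89862) → ×s → (2.08219,-4.64761) → (2.08,-4.65)
v5: (-3.5,4.5) → rotate → (3.77393,-4.27287) → ×s → (4.49896,-5.09376) → (4.50,-5.09)

Cross-section at z=9.25: (4.98,-3.27) (1.23,-0.52) (-4.31,2.12) (2.08,-4.65) (4.50,-5.09)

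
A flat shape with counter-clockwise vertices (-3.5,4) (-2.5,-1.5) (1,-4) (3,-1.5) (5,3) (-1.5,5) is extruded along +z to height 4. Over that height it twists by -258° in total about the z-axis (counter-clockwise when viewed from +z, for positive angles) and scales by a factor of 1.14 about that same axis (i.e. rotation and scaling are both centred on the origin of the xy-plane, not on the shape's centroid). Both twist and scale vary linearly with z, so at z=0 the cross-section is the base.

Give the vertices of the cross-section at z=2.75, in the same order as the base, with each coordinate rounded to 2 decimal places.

Cross-section at z=2.75: (4.03,-4.20) (2.66,1.77) (-1.30,4.33) (-3.36,1.49) (-5.32,-3.54) (1.89,-5.40)

t = z/height = 2.75/4 = 0.6875
s = 1 + (scale-1)·z/height = 1 + (1.14-1)·2.75/4 = 1.096250
θ = twist·z/height = -258°·2.75/4 = -177.3750° = -3.095778 rad
cos θ = -0.998951, sin θ = -0.045799 (intermediates below are computed at full precision and shown rounded to 5 d.p.)
v1: (-3.5,4) → rotate → (3.67952,-3.83551) → ×s → (4.03368,-4.20467) → (4.03,-4.20)
v2: (-2.5,-1.5) → rotate → (2.42868,1.61292) → ×s → (2.66244,1.76817) → (2.66,1.77)
v3: (1,-4) → rotate → (-1.18215,3.95000) → ×s → (-1.29593,4.33019) → (-1.30,4.33)
v4: (3,-1.5) → rotate → (-3.06555,1.36103) → ×s → (-3.36061,1.49203) → (-3.36,1.49)
v5: (5,3) → rotate → (-4.85736,-3.22585) → ×s → (-5.32488,-3.53633) → (-5.32,-3.54)
v6: (-1.5,5) → rotate → (1.72742,-4.92606) → ×s → (1.89368,-5.40019) → (1.89,-5.40)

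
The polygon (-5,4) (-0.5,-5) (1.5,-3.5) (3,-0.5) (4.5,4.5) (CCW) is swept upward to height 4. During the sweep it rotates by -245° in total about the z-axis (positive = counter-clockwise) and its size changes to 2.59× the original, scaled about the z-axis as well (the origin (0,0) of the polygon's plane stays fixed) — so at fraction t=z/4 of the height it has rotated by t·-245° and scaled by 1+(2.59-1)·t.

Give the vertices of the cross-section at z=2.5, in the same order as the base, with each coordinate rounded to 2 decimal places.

t = z/height = 2.5/4 = 0.625
s = 1 + (scale-1)·z/height = 1 + (2.59-1)·2.5/4 = 1.993750
θ = twist·z/height = -245°·2.5/4 = -153.1250° = -2.672535 rad
cos θ = -0.891995, sin θ = -0.452046 (intermediates below are computed at full precision and shown rounded to 5 d.p.)
v1: (-5,4) → rotate → (6.26816,-1.30775) → ×s → (12.49714,-2.60733) → (12.50,-2.61)
v2: (-0.5,-5) → rotate → (-1.81423,4.68600) → ×s → (-3.61712,9.34271) → (-3.62,9.34)
v3: (1.5,-3.5) → rotate → (-2.92015,2.44391) → ×s → (-5.82205,4.87255) → (-5.82,4.87)
v4: (3,-0.5) → rotate → (-2.90201,-0.91014) → ×s → (-5.78588,-1.81459) → (-5.79,-1.81)
v5: (4.5,4.5) → rotate → (-1.97977,-6.04818) → ×s → (-3.94717,-12.05856) → (-3.95,-12.06)

Cross-section at z=2.5: (12.50,-2.61) (-3.62,9.34) (-5.82,4.87) (-5.79,-1.81) (-3.95,-12.06)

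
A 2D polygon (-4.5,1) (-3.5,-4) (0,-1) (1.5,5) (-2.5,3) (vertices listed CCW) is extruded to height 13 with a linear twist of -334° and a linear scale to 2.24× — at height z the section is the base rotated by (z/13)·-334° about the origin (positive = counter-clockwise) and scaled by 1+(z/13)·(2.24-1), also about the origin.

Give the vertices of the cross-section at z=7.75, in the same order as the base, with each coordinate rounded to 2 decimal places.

Cross-section at z=7.75: (6.83,-4.21) (8.03,4.58) (0.57,1.64) (-5.31,-7.36) (2.40,-6.35)

t = z/height = 7.75/13 = 0.596154
s = 1 + (scale-1)·z/height = 1 + (2.24-1)·7.75/13 = 1.739231
θ = twist·z/height = -334°·7.75/13 = -199.1154° = -3.475219 rad
cos θ = -0.944861, sin θ = 0.327472 (intermediates below are computed at full precision and shown rounded to 5 d.p.)
v1: (-4.5,1) → rotate → (3.92440,-2.41848) → ×s → (6.82544,-4.20630) → (6.83,-4.21)
v2: (-3.5,-4) → rotate → (4.61690,2.63329) → ×s → (8.02985,4.57990) → (8.03,4.58)
v3: (0,-1) → rotate → (0.32747,0.94486) → ×s → (0.56955,1.64333) → (0.57,1.64)
v4: (1.5,5) → rotate → (-3.05465,-4.23310) → ×s → (-5.31274,-7.36233) → (-5.31,-7.36)
v5: (-2.5,3) → rotate → (1.37974,-3.65326) → ×s → (2.39968,-6.35387) → (2.40,-6.35)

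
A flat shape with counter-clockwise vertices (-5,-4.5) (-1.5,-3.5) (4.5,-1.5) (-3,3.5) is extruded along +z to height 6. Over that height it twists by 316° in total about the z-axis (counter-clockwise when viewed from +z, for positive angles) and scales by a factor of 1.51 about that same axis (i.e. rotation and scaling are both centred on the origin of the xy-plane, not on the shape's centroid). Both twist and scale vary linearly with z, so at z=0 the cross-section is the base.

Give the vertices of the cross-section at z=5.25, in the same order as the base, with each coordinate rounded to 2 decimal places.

t = z/height = 5.25/6 = 0.875
s = 1 + (scale-1)·z/height = 1 + (1.51-1)·5.25/6 = 1.446250
θ = twist·z/height = 316°·5.25/6 = 276.5000° = 4.825835 rad
cos θ = 0.113203, sin θ = -0.993572 (intermediates below are computed at full precision and shown rounded to 5 d.p.)
v1: (-5,-4.5) → rotate → (-5.03709,4.45844) → ×s → (-7.28489,6.44803) → (-7.28,6.45)
v2: (-1.5,-3.5) → rotate → (-3.64731,1.09415) → ×s → (-5.27492,1.58241) → (-5.27,1.58)
v3: (4.5,-1.5) → rotate → (-0.98094,-4.64088) → ×s → (-1.41869,-6.71187) → (-1.42,-6.71)
v4: (-3,3.5) → rotate → (3.13789,3.37693) → ×s → (4.53818,4.88388) → (4.54,4.88)

Cross-section at z=5.25: (-7.28,6.45) (-5.27,1.58) (-1.42,-6.71) (4.54,4.88)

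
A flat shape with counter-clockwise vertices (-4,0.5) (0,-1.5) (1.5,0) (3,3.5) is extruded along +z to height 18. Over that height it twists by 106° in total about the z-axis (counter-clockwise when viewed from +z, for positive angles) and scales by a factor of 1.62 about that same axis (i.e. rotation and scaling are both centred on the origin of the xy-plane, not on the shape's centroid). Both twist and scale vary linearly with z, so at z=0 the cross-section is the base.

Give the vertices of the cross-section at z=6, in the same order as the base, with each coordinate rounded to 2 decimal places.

t = z/height = 6/18 = 0.333333
s = 1 + (scale-1)·z/height = 1 + (1.62-1)·6/18 = 1.206667
θ = twist·z/height = 106°·6/18 = 35.3333° = 0.616683 rad
cos θ = 0.815801, sin θ = 0.578332 (intermediates below are computed at full precision and shown rounded to 5 d.p.)
v1: (-4,0.5) → rotate → (-3.55237,-1.90543) → ×s → (-4.28653,-2.29922) → (-4.29,-2.30)
v2: (0,-1.5) → rotate → (0.86750,-1.22370) → ×s → (1.04678,-1.47660) → (1.05,-1.48)
v3: (1.5,0) → rotate → (1.22370,0.86750) → ×s → (1.47660,1.04678) → (1.48,1.05)
v4: (3,3.5) → rotate → (0.42324,4.59030) → ×s → (0.51071,5.53896) → (0.51,5.54)

Cross-section at z=6: (-4.29,-2.30) (1.05,-1.48) (1.48,1.05) (0.51,5.54)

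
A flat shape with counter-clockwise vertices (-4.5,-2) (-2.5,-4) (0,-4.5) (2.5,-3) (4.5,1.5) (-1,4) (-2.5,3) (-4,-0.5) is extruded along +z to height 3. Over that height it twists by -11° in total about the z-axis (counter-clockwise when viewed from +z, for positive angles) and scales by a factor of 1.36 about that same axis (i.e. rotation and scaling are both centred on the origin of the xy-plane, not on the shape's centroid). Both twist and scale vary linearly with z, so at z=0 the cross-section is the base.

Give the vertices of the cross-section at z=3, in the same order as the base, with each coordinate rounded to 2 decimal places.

Cross-section at z=3: (-6.53,-1.50) (-4.38,-4.69) (-1.17,-6.01) (2.56,-4.65) (6.40,0.83) (-0.30,5.60) (-2.56,4.65) (-5.47,0.37)

t = z/height = 3/3 = 1
s = 1 + (scale-1)·z/height = 1 + (1.36-1)·3/3 = 1.360000
θ = twist·z/height = -11°·3/3 = -11.0000° = -0.191986 rad
cos θ = 0.981627, sin θ = -0.190809 (intermediates below are computed at full precision and shown rounded to 5 d.p.)
v1: (-4.5,-2) → rotate → (-4.79894,-1.10461) → ×s → (-6.52656,-1.50227) → (-6.53,-1.50)
v2: (-2.5,-4) → rotate → (-3.21730,-3.44949) → ×s → (-4.37553,-4.69130) → (-4.38,-4.69)
v3: (0,-4.5) → rotate → (-0.85864,-4.41732) → ×s → (-1.16775,-6.00756) → (-1.17,-6.01)
v4: (2.5,-3) → rotate → (1.88164,-3.42190) → ×s → (2.55903,-4.65379) → (2.56,-4.65)
v5: (4.5,1.5) → rotate → (4.70354,0.61380) → ×s → (6.39681,0.83477) → (6.40,0.83)
v6: (-1,4) → rotate → (-0.21839,4.11732) → ×s → (-0.29701,5.59955) → (-0.30,5.60)
v7: (-2.5,3) → rotate → (-1.88164,3.42190) → ×s → (-2.55903,4.65379) → (-2.56,4.65)
v8: (-4,-0.5) → rotate → (-4.02191,0.27242) → ×s → (-5.46980,0.37049) → (-5.47,0.37)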